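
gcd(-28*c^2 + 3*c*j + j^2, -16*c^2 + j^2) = 4*c - j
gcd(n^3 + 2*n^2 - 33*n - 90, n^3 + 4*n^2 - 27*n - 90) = n + 3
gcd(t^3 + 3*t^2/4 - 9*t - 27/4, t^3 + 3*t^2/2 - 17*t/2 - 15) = t - 3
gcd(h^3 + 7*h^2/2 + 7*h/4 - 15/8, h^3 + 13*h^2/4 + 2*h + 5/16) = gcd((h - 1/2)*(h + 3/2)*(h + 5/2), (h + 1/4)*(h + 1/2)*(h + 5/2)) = h + 5/2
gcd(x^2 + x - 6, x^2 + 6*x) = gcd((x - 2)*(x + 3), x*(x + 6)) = 1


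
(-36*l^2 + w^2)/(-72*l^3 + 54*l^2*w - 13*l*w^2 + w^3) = (6*l + w)/(12*l^2 - 7*l*w + w^2)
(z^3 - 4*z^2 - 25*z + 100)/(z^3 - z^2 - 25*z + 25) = (z - 4)/(z - 1)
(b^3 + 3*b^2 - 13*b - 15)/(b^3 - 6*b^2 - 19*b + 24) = (b^3 + 3*b^2 - 13*b - 15)/(b^3 - 6*b^2 - 19*b + 24)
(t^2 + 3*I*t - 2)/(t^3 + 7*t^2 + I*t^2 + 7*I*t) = (t + 2*I)/(t*(t + 7))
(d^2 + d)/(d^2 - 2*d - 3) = d/(d - 3)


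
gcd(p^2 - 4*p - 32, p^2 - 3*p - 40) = p - 8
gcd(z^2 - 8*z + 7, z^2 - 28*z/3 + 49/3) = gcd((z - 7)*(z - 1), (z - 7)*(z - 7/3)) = z - 7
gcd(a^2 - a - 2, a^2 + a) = a + 1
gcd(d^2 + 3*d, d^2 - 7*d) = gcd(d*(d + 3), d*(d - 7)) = d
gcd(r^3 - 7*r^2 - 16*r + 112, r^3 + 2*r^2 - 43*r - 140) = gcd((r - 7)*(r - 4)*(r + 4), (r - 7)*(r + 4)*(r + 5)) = r^2 - 3*r - 28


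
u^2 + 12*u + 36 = (u + 6)^2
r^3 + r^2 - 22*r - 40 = (r - 5)*(r + 2)*(r + 4)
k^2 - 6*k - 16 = (k - 8)*(k + 2)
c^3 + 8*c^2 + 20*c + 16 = (c + 2)^2*(c + 4)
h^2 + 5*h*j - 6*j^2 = (h - j)*(h + 6*j)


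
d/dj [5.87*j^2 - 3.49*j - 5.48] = 11.74*j - 3.49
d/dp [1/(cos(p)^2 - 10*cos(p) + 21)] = 2*(cos(p) - 5)*sin(p)/(cos(p)^2 - 10*cos(p) + 21)^2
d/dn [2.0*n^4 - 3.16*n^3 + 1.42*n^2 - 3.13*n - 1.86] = 8.0*n^3 - 9.48*n^2 + 2.84*n - 3.13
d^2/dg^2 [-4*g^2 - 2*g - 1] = -8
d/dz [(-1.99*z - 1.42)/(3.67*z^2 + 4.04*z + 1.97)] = (7.3033*z^2 + 10.4228*z + 1.8165)/(13.4689*z^4 + 29.6536*z^3 + 30.7814*z^2 + 15.9176*z + 3.8809)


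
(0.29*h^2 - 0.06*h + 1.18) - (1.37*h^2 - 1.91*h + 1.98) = -1.08*h^2 + 1.85*h - 0.8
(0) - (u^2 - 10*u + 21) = -u^2 + 10*u - 21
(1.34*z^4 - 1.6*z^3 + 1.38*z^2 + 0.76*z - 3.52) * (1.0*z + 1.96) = 1.34*z^5 + 1.0264*z^4 - 1.756*z^3 + 3.4648*z^2 - 2.0304*z - 6.8992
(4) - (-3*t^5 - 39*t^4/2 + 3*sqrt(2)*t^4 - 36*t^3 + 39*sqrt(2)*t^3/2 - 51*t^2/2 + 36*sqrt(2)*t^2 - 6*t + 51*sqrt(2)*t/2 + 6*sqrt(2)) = 3*t^5 - 3*sqrt(2)*t^4 + 39*t^4/2 - 39*sqrt(2)*t^3/2 + 36*t^3 - 36*sqrt(2)*t^2 + 51*t^2/2 - 51*sqrt(2)*t/2 + 6*t - 6*sqrt(2) + 4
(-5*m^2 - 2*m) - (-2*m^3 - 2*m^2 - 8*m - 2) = 2*m^3 - 3*m^2 + 6*m + 2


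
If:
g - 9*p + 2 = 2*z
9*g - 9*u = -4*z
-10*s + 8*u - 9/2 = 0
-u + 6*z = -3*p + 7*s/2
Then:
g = 41*z/39 + 269/416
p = 367/1248 - 37*z/351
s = 140*z/117 + 7/104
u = 175*z/117 + 269/416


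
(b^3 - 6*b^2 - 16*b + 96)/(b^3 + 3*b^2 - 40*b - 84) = (b^2 - 16)/(b^2 + 9*b + 14)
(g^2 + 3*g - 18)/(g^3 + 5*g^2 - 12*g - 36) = 1/(g + 2)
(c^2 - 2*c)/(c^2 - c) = (c - 2)/(c - 1)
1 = 1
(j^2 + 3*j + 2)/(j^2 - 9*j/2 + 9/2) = 2*(j^2 + 3*j + 2)/(2*j^2 - 9*j + 9)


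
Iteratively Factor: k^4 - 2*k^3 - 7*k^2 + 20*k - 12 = (k - 1)*(k^3 - k^2 - 8*k + 12) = (k - 2)*(k - 1)*(k^2 + k - 6) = (k - 2)^2*(k - 1)*(k + 3)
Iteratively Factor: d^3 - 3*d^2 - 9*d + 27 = (d + 3)*(d^2 - 6*d + 9) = (d - 3)*(d + 3)*(d - 3)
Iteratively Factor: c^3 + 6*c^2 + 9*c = (c + 3)*(c^2 + 3*c) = c*(c + 3)*(c + 3)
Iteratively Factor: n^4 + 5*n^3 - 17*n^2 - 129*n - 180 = (n + 3)*(n^3 + 2*n^2 - 23*n - 60) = (n + 3)^2*(n^2 - n - 20) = (n + 3)^2*(n + 4)*(n - 5)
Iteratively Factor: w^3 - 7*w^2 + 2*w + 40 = (w - 5)*(w^2 - 2*w - 8) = (w - 5)*(w + 2)*(w - 4)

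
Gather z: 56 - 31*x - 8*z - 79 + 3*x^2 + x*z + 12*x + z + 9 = 3*x^2 - 19*x + z*(x - 7) - 14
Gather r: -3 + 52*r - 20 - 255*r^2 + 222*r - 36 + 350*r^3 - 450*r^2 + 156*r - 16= 350*r^3 - 705*r^2 + 430*r - 75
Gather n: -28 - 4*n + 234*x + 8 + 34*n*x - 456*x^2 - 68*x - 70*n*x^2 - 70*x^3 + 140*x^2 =n*(-70*x^2 + 34*x - 4) - 70*x^3 - 316*x^2 + 166*x - 20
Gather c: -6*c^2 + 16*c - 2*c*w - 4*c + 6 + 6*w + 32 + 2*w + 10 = -6*c^2 + c*(12 - 2*w) + 8*w + 48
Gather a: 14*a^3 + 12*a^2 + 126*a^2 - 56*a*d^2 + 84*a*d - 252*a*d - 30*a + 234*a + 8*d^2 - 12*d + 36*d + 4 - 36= 14*a^3 + 138*a^2 + a*(-56*d^2 - 168*d + 204) + 8*d^2 + 24*d - 32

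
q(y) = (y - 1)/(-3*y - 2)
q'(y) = 1/(-3*y - 2) + 3*(y - 1)/(-3*y - 2)^2 = -5/(3*y + 2)^2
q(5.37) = -0.24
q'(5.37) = -0.02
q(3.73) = -0.21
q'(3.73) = -0.03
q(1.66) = -0.09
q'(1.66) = -0.10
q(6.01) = -0.25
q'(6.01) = -0.01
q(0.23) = 0.29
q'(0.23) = -0.69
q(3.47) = -0.20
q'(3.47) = -0.03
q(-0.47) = 2.49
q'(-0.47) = -14.36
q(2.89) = -0.18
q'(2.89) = -0.04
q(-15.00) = -0.37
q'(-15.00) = 0.00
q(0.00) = 0.50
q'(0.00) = -1.25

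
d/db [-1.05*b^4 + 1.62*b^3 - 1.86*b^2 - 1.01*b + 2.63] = -4.2*b^3 + 4.86*b^2 - 3.72*b - 1.01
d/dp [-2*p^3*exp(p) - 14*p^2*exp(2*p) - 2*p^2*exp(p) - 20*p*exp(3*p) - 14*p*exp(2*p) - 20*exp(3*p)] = 2*(-p^3 - 14*p^2*exp(p) - 4*p^2 - 30*p*exp(2*p) - 28*p*exp(p) - 2*p - 40*exp(2*p) - 7*exp(p))*exp(p)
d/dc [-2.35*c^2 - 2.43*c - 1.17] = -4.7*c - 2.43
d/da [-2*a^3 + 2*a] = 2 - 6*a^2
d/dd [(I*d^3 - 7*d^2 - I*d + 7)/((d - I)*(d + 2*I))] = (I*d^4 - 2*d^3 - 42*d - 9*I)/(d^4 + 2*I*d^3 + 3*d^2 + 4*I*d + 4)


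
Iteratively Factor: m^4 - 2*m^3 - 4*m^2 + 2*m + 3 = (m + 1)*(m^3 - 3*m^2 - m + 3) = (m - 1)*(m + 1)*(m^2 - 2*m - 3) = (m - 3)*(m - 1)*(m + 1)*(m + 1)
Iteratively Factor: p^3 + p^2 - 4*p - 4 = (p + 1)*(p^2 - 4) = (p - 2)*(p + 1)*(p + 2)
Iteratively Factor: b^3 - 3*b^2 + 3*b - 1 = (b - 1)*(b^2 - 2*b + 1) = (b - 1)^2*(b - 1)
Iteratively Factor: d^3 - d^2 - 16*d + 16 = (d - 1)*(d^2 - 16) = (d - 4)*(d - 1)*(d + 4)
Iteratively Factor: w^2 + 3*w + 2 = (w + 1)*(w + 2)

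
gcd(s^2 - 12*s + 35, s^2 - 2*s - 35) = s - 7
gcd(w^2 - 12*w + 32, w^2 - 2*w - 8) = w - 4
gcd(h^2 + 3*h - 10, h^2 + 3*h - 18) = 1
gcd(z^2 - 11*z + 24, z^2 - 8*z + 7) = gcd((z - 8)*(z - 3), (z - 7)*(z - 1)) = 1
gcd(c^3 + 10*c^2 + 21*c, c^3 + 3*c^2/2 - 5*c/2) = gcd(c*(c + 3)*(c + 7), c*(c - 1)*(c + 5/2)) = c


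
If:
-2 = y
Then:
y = -2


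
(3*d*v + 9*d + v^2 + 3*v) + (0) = 3*d*v + 9*d + v^2 + 3*v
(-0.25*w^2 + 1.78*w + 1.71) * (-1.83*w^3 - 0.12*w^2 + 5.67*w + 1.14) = 0.4575*w^5 - 3.2274*w^4 - 4.7604*w^3 + 9.6024*w^2 + 11.7249*w + 1.9494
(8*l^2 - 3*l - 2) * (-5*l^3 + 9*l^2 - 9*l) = -40*l^5 + 87*l^4 - 89*l^3 + 9*l^2 + 18*l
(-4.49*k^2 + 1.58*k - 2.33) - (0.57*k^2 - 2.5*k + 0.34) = -5.06*k^2 + 4.08*k - 2.67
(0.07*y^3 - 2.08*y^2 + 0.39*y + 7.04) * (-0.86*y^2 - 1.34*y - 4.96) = -0.0602*y^5 + 1.695*y^4 + 2.1046*y^3 + 3.7398*y^2 - 11.368*y - 34.9184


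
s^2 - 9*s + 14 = (s - 7)*(s - 2)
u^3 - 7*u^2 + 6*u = u*(u - 6)*(u - 1)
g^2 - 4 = (g - 2)*(g + 2)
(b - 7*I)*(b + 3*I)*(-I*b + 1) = -I*b^3 - 3*b^2 - 25*I*b + 21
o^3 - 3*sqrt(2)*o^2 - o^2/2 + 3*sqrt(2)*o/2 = o*(o - 1/2)*(o - 3*sqrt(2))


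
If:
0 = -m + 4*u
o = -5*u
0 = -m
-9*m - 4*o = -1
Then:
No Solution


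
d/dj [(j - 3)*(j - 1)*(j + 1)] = 3*j^2 - 6*j - 1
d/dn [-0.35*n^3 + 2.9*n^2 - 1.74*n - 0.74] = -1.05*n^2 + 5.8*n - 1.74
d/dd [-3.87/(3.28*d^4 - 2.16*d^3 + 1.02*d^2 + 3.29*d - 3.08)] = (50.7744*d^3 - 25.0776*d^2 + 7.8948*d + 12.7323)/(3.28*d^4 - 2.16*d^3 + 1.02*d^2 + 3.29*d - 3.08)^2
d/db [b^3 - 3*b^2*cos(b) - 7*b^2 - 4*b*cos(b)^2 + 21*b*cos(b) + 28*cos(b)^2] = 3*b^2*sin(b) + 3*b^2 - 21*b*sin(b) + 4*b*sin(2*b) - 6*b*cos(b) - 14*b - 28*sin(2*b) - 4*cos(b)^2 + 21*cos(b)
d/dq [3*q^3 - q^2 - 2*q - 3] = 9*q^2 - 2*q - 2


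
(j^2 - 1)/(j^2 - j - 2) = (j - 1)/(j - 2)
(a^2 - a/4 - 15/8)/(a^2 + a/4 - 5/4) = (a - 3/2)/(a - 1)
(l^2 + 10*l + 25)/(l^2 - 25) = (l + 5)/(l - 5)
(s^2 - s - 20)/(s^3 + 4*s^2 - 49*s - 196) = (s - 5)/(s^2 - 49)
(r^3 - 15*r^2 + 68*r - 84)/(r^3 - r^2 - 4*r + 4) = (r^2 - 13*r + 42)/(r^2 + r - 2)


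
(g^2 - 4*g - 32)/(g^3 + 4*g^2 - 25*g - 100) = (g - 8)/(g^2 - 25)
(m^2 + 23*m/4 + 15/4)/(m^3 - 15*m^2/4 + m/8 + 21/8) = 2*(m + 5)/(2*m^2 - 9*m + 7)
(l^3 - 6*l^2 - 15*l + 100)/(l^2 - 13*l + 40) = (l^2 - l - 20)/(l - 8)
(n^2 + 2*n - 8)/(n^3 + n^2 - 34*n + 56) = (n + 4)/(n^2 + 3*n - 28)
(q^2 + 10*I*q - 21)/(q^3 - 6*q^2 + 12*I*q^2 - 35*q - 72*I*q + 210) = (q + 3*I)/(q^2 + q*(-6 + 5*I) - 30*I)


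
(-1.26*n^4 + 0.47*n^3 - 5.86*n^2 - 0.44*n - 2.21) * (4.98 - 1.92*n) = 2.4192*n^5 - 7.1772*n^4 + 13.5918*n^3 - 28.338*n^2 + 2.052*n - 11.0058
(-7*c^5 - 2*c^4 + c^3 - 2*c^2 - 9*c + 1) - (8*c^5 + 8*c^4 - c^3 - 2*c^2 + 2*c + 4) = -15*c^5 - 10*c^4 + 2*c^3 - 11*c - 3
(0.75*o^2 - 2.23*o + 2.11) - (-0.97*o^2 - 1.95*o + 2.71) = 1.72*o^2 - 0.28*o - 0.6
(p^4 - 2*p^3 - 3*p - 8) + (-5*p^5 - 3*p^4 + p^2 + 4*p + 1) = -5*p^5 - 2*p^4 - 2*p^3 + p^2 + p - 7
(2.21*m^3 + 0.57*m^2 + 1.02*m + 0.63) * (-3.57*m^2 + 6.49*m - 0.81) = -7.8897*m^5 + 12.308*m^4 - 1.7322*m^3 + 3.909*m^2 + 3.2625*m - 0.5103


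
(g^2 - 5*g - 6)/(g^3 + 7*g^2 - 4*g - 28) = (g^2 - 5*g - 6)/(g^3 + 7*g^2 - 4*g - 28)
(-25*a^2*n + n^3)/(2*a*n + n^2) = (-25*a^2 + n^2)/(2*a + n)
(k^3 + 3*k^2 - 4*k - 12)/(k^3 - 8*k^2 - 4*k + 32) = (k + 3)/(k - 8)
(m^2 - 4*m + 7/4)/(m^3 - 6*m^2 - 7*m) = (-m^2 + 4*m - 7/4)/(m*(-m^2 + 6*m + 7))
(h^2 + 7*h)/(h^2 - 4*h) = (h + 7)/(h - 4)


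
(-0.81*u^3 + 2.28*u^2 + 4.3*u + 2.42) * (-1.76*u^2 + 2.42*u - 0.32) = 1.4256*u^5 - 5.973*u^4 - 1.7912*u^3 + 5.4172*u^2 + 4.4804*u - 0.7744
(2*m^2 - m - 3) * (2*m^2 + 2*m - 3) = 4*m^4 + 2*m^3 - 14*m^2 - 3*m + 9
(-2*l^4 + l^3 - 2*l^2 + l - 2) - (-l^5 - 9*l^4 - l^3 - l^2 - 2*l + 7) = l^5 + 7*l^4 + 2*l^3 - l^2 + 3*l - 9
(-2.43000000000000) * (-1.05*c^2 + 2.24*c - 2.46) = 2.5515*c^2 - 5.4432*c + 5.9778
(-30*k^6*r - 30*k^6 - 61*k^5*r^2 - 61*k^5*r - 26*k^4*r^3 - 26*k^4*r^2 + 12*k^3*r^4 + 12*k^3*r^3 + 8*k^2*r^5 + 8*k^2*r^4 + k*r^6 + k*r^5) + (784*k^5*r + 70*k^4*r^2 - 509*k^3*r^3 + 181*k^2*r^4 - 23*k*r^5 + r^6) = -30*k^6*r - 30*k^6 - 61*k^5*r^2 + 723*k^5*r - 26*k^4*r^3 + 44*k^4*r^2 + 12*k^3*r^4 - 497*k^3*r^3 + 8*k^2*r^5 + 189*k^2*r^4 + k*r^6 - 22*k*r^5 + r^6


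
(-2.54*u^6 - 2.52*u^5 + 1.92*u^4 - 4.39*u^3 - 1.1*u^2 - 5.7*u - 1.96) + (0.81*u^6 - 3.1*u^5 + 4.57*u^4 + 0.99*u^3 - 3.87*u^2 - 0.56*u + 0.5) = -1.73*u^6 - 5.62*u^5 + 6.49*u^4 - 3.4*u^3 - 4.97*u^2 - 6.26*u - 1.46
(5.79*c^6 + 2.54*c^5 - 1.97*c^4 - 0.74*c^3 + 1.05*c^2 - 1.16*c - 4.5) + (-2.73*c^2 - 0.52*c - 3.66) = 5.79*c^6 + 2.54*c^5 - 1.97*c^4 - 0.74*c^3 - 1.68*c^2 - 1.68*c - 8.16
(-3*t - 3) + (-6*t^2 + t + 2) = -6*t^2 - 2*t - 1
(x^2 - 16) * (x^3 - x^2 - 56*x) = x^5 - x^4 - 72*x^3 + 16*x^2 + 896*x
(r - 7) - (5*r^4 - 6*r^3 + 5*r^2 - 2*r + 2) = -5*r^4 + 6*r^3 - 5*r^2 + 3*r - 9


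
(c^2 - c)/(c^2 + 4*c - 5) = c/(c + 5)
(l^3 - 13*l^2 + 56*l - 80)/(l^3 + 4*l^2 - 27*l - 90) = (l^2 - 8*l + 16)/(l^2 + 9*l + 18)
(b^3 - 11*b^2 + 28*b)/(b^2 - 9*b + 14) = b*(b - 4)/(b - 2)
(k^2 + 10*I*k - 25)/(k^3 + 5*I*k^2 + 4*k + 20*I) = (k + 5*I)/(k^2 + 4)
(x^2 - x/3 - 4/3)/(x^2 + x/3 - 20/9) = 3*(x + 1)/(3*x + 5)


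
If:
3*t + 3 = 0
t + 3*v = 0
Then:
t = -1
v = 1/3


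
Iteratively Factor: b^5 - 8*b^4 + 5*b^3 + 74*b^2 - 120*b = (b)*(b^4 - 8*b^3 + 5*b^2 + 74*b - 120) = b*(b - 2)*(b^3 - 6*b^2 - 7*b + 60) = b*(b - 2)*(b + 3)*(b^2 - 9*b + 20) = b*(b - 5)*(b - 2)*(b + 3)*(b - 4)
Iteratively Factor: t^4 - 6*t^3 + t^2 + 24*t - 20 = (t - 5)*(t^3 - t^2 - 4*t + 4) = (t - 5)*(t + 2)*(t^2 - 3*t + 2) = (t - 5)*(t - 1)*(t + 2)*(t - 2)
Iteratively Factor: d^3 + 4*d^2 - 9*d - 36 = (d + 3)*(d^2 + d - 12) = (d + 3)*(d + 4)*(d - 3)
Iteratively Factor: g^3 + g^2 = (g + 1)*(g^2) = g*(g + 1)*(g)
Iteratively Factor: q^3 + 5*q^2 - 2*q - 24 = (q - 2)*(q^2 + 7*q + 12) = (q - 2)*(q + 3)*(q + 4)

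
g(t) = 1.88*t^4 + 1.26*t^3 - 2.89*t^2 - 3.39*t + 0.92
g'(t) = 7.52*t^3 + 3.78*t^2 - 5.78*t - 3.39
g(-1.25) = 2.77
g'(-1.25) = -4.95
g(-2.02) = 16.89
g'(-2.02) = -38.27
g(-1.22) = 2.63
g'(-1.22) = -4.37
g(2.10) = 29.29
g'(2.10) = 70.78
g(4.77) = 1029.01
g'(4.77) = 871.20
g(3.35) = 241.28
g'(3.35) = 302.39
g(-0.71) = 1.90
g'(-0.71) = -0.07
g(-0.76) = 1.90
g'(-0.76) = -0.11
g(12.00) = 40705.04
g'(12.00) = 13466.13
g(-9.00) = 11213.48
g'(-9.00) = -5127.27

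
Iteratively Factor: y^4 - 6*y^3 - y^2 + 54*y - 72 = (y - 2)*(y^3 - 4*y^2 - 9*y + 36) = (y - 2)*(y + 3)*(y^2 - 7*y + 12) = (y - 4)*(y - 2)*(y + 3)*(y - 3)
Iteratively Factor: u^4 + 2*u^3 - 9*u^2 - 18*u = (u + 2)*(u^3 - 9*u) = (u - 3)*(u + 2)*(u^2 + 3*u) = (u - 3)*(u + 2)*(u + 3)*(u)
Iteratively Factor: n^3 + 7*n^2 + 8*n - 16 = (n - 1)*(n^2 + 8*n + 16) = (n - 1)*(n + 4)*(n + 4)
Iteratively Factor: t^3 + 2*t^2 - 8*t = (t - 2)*(t^2 + 4*t) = t*(t - 2)*(t + 4)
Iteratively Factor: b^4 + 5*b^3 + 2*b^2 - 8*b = (b - 1)*(b^3 + 6*b^2 + 8*b) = (b - 1)*(b + 2)*(b^2 + 4*b) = b*(b - 1)*(b + 2)*(b + 4)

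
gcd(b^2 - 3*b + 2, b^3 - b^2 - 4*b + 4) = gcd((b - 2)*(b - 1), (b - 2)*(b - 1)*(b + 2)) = b^2 - 3*b + 2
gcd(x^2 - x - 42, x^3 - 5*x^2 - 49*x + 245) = x - 7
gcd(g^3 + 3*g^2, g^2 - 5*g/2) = g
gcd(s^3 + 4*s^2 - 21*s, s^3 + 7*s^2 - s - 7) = s + 7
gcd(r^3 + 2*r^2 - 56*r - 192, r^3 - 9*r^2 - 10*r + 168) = r + 4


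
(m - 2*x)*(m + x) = m^2 - m*x - 2*x^2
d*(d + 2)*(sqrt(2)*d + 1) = sqrt(2)*d^3 + d^2 + 2*sqrt(2)*d^2 + 2*d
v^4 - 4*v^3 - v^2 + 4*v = v*(v - 4)*(v - 1)*(v + 1)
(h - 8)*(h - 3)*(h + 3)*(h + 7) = h^4 - h^3 - 65*h^2 + 9*h + 504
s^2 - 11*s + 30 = (s - 6)*(s - 5)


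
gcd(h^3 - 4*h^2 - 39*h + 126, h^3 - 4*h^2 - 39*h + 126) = h^3 - 4*h^2 - 39*h + 126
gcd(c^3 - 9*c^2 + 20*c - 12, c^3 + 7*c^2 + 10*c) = 1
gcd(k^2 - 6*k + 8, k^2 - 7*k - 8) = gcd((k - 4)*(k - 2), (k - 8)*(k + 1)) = 1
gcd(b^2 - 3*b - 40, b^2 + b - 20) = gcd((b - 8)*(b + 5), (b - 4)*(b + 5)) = b + 5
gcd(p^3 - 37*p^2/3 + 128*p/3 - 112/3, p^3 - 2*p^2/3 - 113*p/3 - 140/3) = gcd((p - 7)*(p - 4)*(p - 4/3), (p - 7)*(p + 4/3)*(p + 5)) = p - 7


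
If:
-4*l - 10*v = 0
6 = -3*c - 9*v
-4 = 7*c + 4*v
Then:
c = -4/17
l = 25/17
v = -10/17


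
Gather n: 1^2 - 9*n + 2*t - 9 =-9*n + 2*t - 8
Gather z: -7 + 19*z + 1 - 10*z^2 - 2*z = -10*z^2 + 17*z - 6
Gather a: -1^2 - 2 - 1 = -4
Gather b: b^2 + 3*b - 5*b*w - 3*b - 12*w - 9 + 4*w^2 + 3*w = b^2 - 5*b*w + 4*w^2 - 9*w - 9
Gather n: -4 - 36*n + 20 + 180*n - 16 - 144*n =0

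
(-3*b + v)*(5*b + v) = -15*b^2 + 2*b*v + v^2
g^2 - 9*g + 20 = (g - 5)*(g - 4)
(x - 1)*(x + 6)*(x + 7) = x^3 + 12*x^2 + 29*x - 42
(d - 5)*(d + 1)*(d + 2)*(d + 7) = d^4 + 5*d^3 - 27*d^2 - 101*d - 70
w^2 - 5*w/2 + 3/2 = (w - 3/2)*(w - 1)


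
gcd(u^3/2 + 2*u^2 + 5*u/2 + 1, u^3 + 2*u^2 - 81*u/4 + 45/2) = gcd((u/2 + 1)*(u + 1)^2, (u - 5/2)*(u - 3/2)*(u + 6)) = 1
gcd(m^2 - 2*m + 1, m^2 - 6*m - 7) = 1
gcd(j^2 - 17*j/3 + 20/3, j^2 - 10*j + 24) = j - 4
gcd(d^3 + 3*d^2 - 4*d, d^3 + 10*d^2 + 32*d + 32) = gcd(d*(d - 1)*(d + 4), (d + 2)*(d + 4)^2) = d + 4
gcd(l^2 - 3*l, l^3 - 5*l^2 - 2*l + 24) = l - 3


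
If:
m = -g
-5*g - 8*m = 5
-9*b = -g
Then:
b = 5/27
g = 5/3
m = -5/3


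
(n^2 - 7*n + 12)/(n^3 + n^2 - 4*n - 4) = (n^2 - 7*n + 12)/(n^3 + n^2 - 4*n - 4)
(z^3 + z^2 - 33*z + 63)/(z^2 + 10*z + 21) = (z^2 - 6*z + 9)/(z + 3)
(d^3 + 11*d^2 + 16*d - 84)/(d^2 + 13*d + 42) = d - 2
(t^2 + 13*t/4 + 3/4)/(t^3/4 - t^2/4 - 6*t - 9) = (4*t + 1)/(t^2 - 4*t - 12)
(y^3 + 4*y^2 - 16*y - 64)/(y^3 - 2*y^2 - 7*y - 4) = (y^2 + 8*y + 16)/(y^2 + 2*y + 1)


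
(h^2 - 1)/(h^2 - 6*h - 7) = (h - 1)/(h - 7)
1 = 1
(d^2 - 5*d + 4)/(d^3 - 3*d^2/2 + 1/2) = 2*(d - 4)/(2*d^2 - d - 1)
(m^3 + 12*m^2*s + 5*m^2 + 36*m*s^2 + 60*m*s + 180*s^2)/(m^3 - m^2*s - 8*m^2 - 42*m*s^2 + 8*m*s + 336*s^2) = (-m^2 - 6*m*s - 5*m - 30*s)/(-m^2 + 7*m*s + 8*m - 56*s)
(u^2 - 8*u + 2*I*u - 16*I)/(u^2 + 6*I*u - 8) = (u - 8)/(u + 4*I)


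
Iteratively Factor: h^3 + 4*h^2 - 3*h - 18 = (h - 2)*(h^2 + 6*h + 9) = (h - 2)*(h + 3)*(h + 3)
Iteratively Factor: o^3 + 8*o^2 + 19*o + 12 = (o + 1)*(o^2 + 7*o + 12) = (o + 1)*(o + 3)*(o + 4)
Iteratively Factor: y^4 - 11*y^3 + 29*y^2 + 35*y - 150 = (y - 3)*(y^3 - 8*y^2 + 5*y + 50) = (y - 5)*(y - 3)*(y^2 - 3*y - 10) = (y - 5)^2*(y - 3)*(y + 2)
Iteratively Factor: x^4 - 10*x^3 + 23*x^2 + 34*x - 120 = (x + 2)*(x^3 - 12*x^2 + 47*x - 60) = (x - 5)*(x + 2)*(x^2 - 7*x + 12) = (x - 5)*(x - 3)*(x + 2)*(x - 4)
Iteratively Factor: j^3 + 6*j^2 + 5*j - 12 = (j + 4)*(j^2 + 2*j - 3) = (j + 3)*(j + 4)*(j - 1)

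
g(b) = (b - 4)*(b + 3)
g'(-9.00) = -19.00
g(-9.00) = 78.00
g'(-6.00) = -13.00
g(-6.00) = 30.00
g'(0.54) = 0.08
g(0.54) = -12.25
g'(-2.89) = -6.78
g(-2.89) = -0.76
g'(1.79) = 2.58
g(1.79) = -10.59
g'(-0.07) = -1.14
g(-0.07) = -11.93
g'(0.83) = 0.66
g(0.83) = -12.14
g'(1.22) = 1.44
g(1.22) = -11.73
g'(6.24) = 11.48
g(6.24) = 20.70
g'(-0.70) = -2.40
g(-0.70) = -10.81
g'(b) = 2*b - 1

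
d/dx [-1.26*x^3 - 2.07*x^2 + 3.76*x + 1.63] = -3.78*x^2 - 4.14*x + 3.76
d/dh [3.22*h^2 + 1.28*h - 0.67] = 6.44*h + 1.28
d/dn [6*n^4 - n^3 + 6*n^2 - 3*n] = 24*n^3 - 3*n^2 + 12*n - 3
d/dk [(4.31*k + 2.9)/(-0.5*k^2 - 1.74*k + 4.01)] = (2.155*k^2 + 2.9*k + 22.3291)/(0.25*k^4 + 1.74*k^3 - 0.9824*k^2 - 13.9548*k + 16.0801)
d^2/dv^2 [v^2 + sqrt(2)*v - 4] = 2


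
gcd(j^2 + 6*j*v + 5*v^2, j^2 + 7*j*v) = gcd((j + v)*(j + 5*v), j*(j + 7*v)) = 1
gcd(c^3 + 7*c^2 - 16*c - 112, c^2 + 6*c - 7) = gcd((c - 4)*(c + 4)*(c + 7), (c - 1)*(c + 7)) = c + 7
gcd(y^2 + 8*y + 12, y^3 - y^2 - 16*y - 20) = y + 2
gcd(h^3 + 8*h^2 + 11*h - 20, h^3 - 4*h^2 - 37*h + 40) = h^2 + 4*h - 5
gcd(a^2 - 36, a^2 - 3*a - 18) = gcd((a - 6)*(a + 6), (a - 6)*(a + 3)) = a - 6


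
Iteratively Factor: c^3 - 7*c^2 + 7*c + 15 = (c - 5)*(c^2 - 2*c - 3) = (c - 5)*(c + 1)*(c - 3)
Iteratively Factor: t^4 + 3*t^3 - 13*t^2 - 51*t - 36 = (t - 4)*(t^3 + 7*t^2 + 15*t + 9) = (t - 4)*(t + 1)*(t^2 + 6*t + 9) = (t - 4)*(t + 1)*(t + 3)*(t + 3)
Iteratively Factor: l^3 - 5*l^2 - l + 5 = (l - 1)*(l^2 - 4*l - 5) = (l - 1)*(l + 1)*(l - 5)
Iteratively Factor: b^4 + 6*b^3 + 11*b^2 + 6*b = (b + 3)*(b^3 + 3*b^2 + 2*b) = (b + 1)*(b + 3)*(b^2 + 2*b) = b*(b + 1)*(b + 3)*(b + 2)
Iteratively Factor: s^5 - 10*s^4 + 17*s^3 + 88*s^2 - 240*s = (s + 3)*(s^4 - 13*s^3 + 56*s^2 - 80*s) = s*(s + 3)*(s^3 - 13*s^2 + 56*s - 80) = s*(s - 4)*(s + 3)*(s^2 - 9*s + 20) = s*(s - 4)^2*(s + 3)*(s - 5)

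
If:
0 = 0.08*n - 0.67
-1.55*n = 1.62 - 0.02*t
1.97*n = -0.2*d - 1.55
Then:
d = -90.24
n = 8.38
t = 730.06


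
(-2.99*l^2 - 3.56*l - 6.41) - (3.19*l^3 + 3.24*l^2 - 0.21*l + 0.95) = -3.19*l^3 - 6.23*l^2 - 3.35*l - 7.36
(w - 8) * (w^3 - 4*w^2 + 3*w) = w^4 - 12*w^3 + 35*w^2 - 24*w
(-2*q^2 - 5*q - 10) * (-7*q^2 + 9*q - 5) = 14*q^4 + 17*q^3 + 35*q^2 - 65*q + 50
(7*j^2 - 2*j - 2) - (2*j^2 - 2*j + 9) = 5*j^2 - 11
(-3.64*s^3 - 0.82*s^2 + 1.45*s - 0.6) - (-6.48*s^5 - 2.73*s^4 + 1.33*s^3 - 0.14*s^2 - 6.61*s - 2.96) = 6.48*s^5 + 2.73*s^4 - 4.97*s^3 - 0.68*s^2 + 8.06*s + 2.36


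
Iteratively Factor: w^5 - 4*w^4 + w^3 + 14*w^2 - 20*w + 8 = (w - 1)*(w^4 - 3*w^3 - 2*w^2 + 12*w - 8) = (w - 1)*(w + 2)*(w^3 - 5*w^2 + 8*w - 4) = (w - 2)*(w - 1)*(w + 2)*(w^2 - 3*w + 2) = (w - 2)*(w - 1)^2*(w + 2)*(w - 2)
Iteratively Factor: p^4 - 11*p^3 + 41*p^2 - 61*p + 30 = (p - 5)*(p^3 - 6*p^2 + 11*p - 6) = (p - 5)*(p - 3)*(p^2 - 3*p + 2) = (p - 5)*(p - 3)*(p - 2)*(p - 1)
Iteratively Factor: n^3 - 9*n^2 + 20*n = (n - 4)*(n^2 - 5*n) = n*(n - 4)*(n - 5)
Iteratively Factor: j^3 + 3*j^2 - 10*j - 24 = (j - 3)*(j^2 + 6*j + 8) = (j - 3)*(j + 4)*(j + 2)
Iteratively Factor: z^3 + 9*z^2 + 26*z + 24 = (z + 3)*(z^2 + 6*z + 8) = (z + 3)*(z + 4)*(z + 2)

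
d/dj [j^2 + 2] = 2*j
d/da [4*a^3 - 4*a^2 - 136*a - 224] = 12*a^2 - 8*a - 136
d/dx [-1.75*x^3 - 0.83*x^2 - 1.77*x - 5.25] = -5.25*x^2 - 1.66*x - 1.77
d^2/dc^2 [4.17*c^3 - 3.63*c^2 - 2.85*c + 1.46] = 25.02*c - 7.26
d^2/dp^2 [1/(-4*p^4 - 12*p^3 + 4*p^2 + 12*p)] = (p*(6*p^2 + 9*p - 1)*(p^3 + 3*p^2 - p - 3) - (4*p^3 + 9*p^2 - 2*p - 3)^2)/(2*p^3*(p^3 + 3*p^2 - p - 3)^3)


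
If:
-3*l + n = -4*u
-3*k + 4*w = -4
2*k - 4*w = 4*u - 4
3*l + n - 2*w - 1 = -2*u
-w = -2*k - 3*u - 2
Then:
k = -18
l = -5/2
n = -67/2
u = 13/2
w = -29/2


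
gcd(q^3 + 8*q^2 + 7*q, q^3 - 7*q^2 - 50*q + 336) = q + 7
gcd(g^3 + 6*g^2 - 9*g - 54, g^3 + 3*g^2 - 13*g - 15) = g - 3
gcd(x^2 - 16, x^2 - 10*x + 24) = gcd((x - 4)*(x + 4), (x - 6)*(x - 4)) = x - 4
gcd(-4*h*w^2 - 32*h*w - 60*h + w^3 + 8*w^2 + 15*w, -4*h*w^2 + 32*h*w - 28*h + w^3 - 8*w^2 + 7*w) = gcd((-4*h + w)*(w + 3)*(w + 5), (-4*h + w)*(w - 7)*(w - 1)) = -4*h + w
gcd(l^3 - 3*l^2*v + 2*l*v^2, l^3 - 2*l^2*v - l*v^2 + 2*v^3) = l^2 - 3*l*v + 2*v^2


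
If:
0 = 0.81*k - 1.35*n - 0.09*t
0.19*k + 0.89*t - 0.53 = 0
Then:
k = 2.78947368421053 - 4.68421052631579*t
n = 1.67368421052632 - 2.87719298245614*t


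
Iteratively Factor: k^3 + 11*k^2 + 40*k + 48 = (k + 4)*(k^2 + 7*k + 12) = (k + 4)^2*(k + 3)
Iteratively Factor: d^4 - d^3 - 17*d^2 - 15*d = (d + 3)*(d^3 - 4*d^2 - 5*d) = d*(d + 3)*(d^2 - 4*d - 5) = d*(d + 1)*(d + 3)*(d - 5)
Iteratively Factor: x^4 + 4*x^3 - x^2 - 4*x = (x + 1)*(x^3 + 3*x^2 - 4*x) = x*(x + 1)*(x^2 + 3*x - 4) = x*(x - 1)*(x + 1)*(x + 4)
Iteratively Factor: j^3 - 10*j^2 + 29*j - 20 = (j - 1)*(j^2 - 9*j + 20) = (j - 5)*(j - 1)*(j - 4)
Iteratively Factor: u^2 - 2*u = (u)*(u - 2)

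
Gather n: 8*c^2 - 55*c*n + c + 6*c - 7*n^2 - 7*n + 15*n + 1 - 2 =8*c^2 + 7*c - 7*n^2 + n*(8 - 55*c) - 1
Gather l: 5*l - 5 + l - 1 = 6*l - 6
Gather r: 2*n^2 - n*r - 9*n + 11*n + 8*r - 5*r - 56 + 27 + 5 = 2*n^2 + 2*n + r*(3 - n) - 24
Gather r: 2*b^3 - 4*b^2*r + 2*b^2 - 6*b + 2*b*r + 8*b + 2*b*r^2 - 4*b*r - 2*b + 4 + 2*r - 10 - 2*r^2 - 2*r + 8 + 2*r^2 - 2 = 2*b^3 + 2*b^2 + 2*b*r^2 + r*(-4*b^2 - 2*b)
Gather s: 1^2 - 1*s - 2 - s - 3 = -2*s - 4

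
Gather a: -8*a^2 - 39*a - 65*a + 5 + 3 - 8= -8*a^2 - 104*a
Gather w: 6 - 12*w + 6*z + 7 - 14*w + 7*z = -26*w + 13*z + 13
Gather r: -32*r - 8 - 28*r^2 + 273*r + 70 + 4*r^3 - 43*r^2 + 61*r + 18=4*r^3 - 71*r^2 + 302*r + 80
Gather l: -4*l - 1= -4*l - 1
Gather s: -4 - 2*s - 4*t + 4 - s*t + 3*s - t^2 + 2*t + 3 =s*(1 - t) - t^2 - 2*t + 3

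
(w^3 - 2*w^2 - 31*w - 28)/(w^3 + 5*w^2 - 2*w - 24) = (w^2 - 6*w - 7)/(w^2 + w - 6)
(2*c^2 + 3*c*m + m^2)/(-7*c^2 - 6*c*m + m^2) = (-2*c - m)/(7*c - m)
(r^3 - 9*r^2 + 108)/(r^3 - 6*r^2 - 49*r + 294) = (r^2 - 3*r - 18)/(r^2 - 49)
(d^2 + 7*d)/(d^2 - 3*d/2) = 2*(d + 7)/(2*d - 3)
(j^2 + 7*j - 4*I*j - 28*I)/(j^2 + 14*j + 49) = (j - 4*I)/(j + 7)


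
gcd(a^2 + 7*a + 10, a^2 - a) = 1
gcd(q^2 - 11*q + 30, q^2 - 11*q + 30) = q^2 - 11*q + 30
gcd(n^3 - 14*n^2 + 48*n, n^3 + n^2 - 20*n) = n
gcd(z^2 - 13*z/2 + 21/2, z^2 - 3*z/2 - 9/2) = z - 3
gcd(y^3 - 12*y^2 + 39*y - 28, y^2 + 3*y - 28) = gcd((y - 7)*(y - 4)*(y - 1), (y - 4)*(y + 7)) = y - 4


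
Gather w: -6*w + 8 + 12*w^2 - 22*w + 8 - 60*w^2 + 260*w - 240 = -48*w^2 + 232*w - 224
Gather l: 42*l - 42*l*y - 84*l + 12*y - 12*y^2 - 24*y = l*(-42*y - 42) - 12*y^2 - 12*y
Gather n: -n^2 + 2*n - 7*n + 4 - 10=-n^2 - 5*n - 6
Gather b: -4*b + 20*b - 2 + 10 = 16*b + 8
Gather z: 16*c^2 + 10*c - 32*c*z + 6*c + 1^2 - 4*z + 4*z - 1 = 16*c^2 - 32*c*z + 16*c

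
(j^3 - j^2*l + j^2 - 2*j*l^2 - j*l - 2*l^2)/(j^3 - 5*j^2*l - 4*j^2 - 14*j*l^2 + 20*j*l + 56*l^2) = (j^3 - j^2*l + j^2 - 2*j*l^2 - j*l - 2*l^2)/(j^3 - 5*j^2*l - 4*j^2 - 14*j*l^2 + 20*j*l + 56*l^2)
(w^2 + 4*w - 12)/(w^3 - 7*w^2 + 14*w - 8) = (w + 6)/(w^2 - 5*w + 4)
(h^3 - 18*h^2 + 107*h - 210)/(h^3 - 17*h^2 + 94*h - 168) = (h - 5)/(h - 4)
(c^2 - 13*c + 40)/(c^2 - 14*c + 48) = (c - 5)/(c - 6)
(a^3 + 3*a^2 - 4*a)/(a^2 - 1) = a*(a + 4)/(a + 1)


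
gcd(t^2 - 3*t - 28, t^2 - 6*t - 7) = t - 7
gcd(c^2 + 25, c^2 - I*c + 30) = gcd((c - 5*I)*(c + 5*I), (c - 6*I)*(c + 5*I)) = c + 5*I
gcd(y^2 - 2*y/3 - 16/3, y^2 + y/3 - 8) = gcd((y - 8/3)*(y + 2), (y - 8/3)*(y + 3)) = y - 8/3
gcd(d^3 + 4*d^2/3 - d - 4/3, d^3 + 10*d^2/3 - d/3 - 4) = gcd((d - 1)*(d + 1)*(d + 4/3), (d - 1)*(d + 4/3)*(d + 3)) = d^2 + d/3 - 4/3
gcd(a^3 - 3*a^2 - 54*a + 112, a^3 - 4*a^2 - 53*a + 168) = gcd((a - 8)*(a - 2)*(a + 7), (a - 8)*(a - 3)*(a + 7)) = a^2 - a - 56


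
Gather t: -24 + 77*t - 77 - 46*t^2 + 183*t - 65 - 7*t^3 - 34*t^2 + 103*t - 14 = -7*t^3 - 80*t^2 + 363*t - 180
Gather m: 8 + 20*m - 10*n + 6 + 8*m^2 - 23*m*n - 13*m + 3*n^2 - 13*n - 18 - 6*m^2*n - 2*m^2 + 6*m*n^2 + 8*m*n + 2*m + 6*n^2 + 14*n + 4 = m^2*(6 - 6*n) + m*(6*n^2 - 15*n + 9) + 9*n^2 - 9*n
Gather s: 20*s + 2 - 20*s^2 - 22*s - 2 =-20*s^2 - 2*s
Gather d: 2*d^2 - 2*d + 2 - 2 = 2*d^2 - 2*d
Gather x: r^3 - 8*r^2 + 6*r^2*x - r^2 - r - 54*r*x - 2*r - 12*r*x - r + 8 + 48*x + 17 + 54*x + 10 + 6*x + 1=r^3 - 9*r^2 - 4*r + x*(6*r^2 - 66*r + 108) + 36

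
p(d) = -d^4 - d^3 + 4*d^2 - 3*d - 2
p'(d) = -4*d^3 - 3*d^2 + 8*d - 3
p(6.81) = -2303.49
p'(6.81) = -1350.93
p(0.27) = -2.54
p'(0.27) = -1.14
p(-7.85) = -3045.56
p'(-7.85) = 1684.28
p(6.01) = -1397.29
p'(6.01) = -931.61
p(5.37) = -889.18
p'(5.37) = -665.97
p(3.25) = -115.39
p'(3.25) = -146.00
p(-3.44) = -43.67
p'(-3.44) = 96.81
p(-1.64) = 10.86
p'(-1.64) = -6.55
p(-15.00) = -46307.00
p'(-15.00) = 12702.00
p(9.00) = -6995.00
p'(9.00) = -3090.00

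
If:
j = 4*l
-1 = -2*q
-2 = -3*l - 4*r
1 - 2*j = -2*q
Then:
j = 1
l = 1/4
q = 1/2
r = 5/16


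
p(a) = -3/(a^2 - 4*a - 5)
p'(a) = -3*(4 - 2*a)/(a^2 - 4*a - 5)^2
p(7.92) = -0.12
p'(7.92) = 0.05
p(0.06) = 0.57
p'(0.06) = -0.42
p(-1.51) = -0.90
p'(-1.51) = -1.91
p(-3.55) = -0.14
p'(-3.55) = -0.07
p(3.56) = 0.46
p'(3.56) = 0.22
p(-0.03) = 0.61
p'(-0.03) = -0.51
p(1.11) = 0.37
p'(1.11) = -0.08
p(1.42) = 0.35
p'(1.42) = -0.05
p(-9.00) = -0.03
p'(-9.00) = -0.00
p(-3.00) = -0.19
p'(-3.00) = -0.12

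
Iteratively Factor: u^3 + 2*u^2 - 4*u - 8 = (u - 2)*(u^2 + 4*u + 4) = (u - 2)*(u + 2)*(u + 2)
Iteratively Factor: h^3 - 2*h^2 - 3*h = (h - 3)*(h^2 + h) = h*(h - 3)*(h + 1)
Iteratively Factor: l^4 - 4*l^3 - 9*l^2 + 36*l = (l)*(l^3 - 4*l^2 - 9*l + 36) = l*(l + 3)*(l^2 - 7*l + 12) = l*(l - 4)*(l + 3)*(l - 3)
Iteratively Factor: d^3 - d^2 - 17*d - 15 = (d - 5)*(d^2 + 4*d + 3) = (d - 5)*(d + 3)*(d + 1)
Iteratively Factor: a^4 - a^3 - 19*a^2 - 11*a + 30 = (a - 5)*(a^3 + 4*a^2 + a - 6) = (a - 5)*(a + 2)*(a^2 + 2*a - 3) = (a - 5)*(a - 1)*(a + 2)*(a + 3)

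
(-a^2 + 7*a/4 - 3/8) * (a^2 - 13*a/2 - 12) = -a^4 + 33*a^3/4 + a^2/4 - 297*a/16 + 9/2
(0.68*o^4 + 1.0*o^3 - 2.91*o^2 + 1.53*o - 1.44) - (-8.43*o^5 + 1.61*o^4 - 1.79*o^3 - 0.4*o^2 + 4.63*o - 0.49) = 8.43*o^5 - 0.93*o^4 + 2.79*o^3 - 2.51*o^2 - 3.1*o - 0.95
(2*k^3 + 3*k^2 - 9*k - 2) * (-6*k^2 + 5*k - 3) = -12*k^5 - 8*k^4 + 63*k^3 - 42*k^2 + 17*k + 6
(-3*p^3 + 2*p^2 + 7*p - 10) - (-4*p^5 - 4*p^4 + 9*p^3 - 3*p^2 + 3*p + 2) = 4*p^5 + 4*p^4 - 12*p^3 + 5*p^2 + 4*p - 12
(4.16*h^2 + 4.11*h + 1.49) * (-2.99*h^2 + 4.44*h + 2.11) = -12.4384*h^4 + 6.1815*h^3 + 22.5709*h^2 + 15.2877*h + 3.1439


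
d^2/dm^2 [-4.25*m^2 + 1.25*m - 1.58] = -8.50000000000000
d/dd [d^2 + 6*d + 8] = 2*d + 6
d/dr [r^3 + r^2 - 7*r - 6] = 3*r^2 + 2*r - 7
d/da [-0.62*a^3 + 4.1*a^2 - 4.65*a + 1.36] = -1.86*a^2 + 8.2*a - 4.65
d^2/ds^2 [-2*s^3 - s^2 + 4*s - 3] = -12*s - 2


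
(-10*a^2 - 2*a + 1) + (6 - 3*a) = -10*a^2 - 5*a + 7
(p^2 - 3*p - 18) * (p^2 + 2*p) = p^4 - p^3 - 24*p^2 - 36*p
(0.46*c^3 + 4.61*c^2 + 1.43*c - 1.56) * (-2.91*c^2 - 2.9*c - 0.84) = -1.3386*c^5 - 14.7491*c^4 - 17.9167*c^3 - 3.4798*c^2 + 3.3228*c + 1.3104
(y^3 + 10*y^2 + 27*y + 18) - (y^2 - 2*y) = y^3 + 9*y^2 + 29*y + 18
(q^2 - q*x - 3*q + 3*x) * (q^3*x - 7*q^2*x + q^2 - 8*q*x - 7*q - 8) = q^5*x - q^4*x^2 - 10*q^4*x + q^4 + 10*q^3*x^2 + 12*q^3*x - 10*q^3 - 13*q^2*x^2 + 34*q^2*x + 13*q^2 - 24*q*x^2 - 13*q*x + 24*q - 24*x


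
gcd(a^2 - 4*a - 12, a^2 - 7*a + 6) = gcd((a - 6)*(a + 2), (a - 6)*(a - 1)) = a - 6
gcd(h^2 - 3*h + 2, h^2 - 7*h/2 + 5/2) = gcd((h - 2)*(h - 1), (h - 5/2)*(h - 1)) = h - 1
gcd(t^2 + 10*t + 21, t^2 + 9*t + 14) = t + 7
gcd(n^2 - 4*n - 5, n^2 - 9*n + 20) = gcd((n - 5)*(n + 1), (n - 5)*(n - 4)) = n - 5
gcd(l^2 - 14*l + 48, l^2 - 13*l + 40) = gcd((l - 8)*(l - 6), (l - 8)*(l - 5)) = l - 8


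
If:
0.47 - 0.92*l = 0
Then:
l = 0.51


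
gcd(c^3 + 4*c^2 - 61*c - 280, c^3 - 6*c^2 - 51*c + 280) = c^2 - c - 56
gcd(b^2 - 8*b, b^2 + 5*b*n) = b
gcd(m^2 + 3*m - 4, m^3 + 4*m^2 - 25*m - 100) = m + 4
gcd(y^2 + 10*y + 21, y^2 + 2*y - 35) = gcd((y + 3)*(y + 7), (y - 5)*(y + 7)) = y + 7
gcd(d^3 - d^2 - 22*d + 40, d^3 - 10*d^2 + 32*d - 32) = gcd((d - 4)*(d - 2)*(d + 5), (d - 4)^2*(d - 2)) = d^2 - 6*d + 8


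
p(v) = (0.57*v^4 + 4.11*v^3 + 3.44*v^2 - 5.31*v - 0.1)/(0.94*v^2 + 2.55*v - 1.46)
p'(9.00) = 13.60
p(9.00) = 71.36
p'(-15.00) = -15.51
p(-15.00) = 92.20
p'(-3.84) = -17.87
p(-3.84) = -14.48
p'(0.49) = 20527.37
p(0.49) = -89.48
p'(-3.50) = -73.71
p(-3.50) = -26.60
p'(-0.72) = 1.06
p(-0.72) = -1.47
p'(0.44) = 192.18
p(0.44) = 8.97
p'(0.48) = 12493.39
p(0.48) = 70.61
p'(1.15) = 4.67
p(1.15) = 2.06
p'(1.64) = 4.73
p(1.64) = 4.32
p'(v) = (-1.88*v - 2.55)*(0.57*v^4 + 4.11*v^3 + 3.44*v^2 - 5.31*v - 0.1)/(0.94*v^2 + 2.55*v - 1.46)^2 + (2.28*v^3 + 12.33*v^2 + 6.88*v - 5.31)/(0.94*v^2 + 2.55*v - 1.46)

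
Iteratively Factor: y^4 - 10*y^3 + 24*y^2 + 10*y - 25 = (y - 5)*(y^3 - 5*y^2 - y + 5) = (y - 5)^2*(y^2 - 1) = (y - 5)^2*(y + 1)*(y - 1)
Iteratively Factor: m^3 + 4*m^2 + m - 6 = (m + 3)*(m^2 + m - 2) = (m - 1)*(m + 3)*(m + 2)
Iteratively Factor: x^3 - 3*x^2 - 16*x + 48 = (x - 4)*(x^2 + x - 12) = (x - 4)*(x + 4)*(x - 3)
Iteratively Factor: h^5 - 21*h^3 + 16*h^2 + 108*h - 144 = (h + 4)*(h^4 - 4*h^3 - 5*h^2 + 36*h - 36) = (h + 3)*(h + 4)*(h^3 - 7*h^2 + 16*h - 12) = (h - 2)*(h + 3)*(h + 4)*(h^2 - 5*h + 6) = (h - 3)*(h - 2)*(h + 3)*(h + 4)*(h - 2)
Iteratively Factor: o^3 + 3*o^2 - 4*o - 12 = (o + 3)*(o^2 - 4) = (o - 2)*(o + 3)*(o + 2)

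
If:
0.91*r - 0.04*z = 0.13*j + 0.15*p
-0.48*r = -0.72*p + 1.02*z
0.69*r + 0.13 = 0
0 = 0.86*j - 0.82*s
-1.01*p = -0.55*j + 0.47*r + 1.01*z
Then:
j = -0.94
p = -0.30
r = -0.19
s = -0.98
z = -0.12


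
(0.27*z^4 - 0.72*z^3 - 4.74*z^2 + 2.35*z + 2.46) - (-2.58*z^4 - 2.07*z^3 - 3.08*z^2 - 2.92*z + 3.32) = 2.85*z^4 + 1.35*z^3 - 1.66*z^2 + 5.27*z - 0.86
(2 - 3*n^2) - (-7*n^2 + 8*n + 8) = 4*n^2 - 8*n - 6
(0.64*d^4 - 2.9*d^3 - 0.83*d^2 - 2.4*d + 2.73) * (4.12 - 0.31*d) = -0.1984*d^5 + 3.5358*d^4 - 11.6907*d^3 - 2.6756*d^2 - 10.7343*d + 11.2476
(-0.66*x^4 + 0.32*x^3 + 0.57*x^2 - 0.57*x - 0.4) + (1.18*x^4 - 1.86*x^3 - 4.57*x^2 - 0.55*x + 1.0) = 0.52*x^4 - 1.54*x^3 - 4.0*x^2 - 1.12*x + 0.6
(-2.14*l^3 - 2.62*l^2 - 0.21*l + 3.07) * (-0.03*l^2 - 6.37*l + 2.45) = 0.0642*l^5 + 13.7104*l^4 + 11.4527*l^3 - 5.1734*l^2 - 20.0704*l + 7.5215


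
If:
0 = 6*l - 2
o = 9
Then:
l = 1/3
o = 9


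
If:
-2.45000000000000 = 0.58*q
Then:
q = -4.22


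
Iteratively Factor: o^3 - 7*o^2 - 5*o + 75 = (o - 5)*(o^2 - 2*o - 15) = (o - 5)*(o + 3)*(o - 5)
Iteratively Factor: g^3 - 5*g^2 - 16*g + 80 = (g - 5)*(g^2 - 16) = (g - 5)*(g + 4)*(g - 4)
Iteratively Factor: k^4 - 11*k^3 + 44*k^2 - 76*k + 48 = (k - 2)*(k^3 - 9*k^2 + 26*k - 24) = (k - 2)^2*(k^2 - 7*k + 12) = (k - 3)*(k - 2)^2*(k - 4)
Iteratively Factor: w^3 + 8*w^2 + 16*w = (w)*(w^2 + 8*w + 16) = w*(w + 4)*(w + 4)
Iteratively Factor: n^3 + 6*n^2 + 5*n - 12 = (n + 3)*(n^2 + 3*n - 4) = (n - 1)*(n + 3)*(n + 4)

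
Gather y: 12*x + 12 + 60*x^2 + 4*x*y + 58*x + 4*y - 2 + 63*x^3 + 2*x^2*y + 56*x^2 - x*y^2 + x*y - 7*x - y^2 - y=63*x^3 + 116*x^2 + 63*x + y^2*(-x - 1) + y*(2*x^2 + 5*x + 3) + 10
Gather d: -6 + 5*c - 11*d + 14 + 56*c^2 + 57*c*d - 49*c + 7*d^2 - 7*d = 56*c^2 - 44*c + 7*d^2 + d*(57*c - 18) + 8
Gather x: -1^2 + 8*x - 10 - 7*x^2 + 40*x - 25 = -7*x^2 + 48*x - 36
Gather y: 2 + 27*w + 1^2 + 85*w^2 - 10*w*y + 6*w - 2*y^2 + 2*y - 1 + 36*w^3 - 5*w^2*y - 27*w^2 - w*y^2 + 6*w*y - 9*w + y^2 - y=36*w^3 + 58*w^2 + 24*w + y^2*(-w - 1) + y*(-5*w^2 - 4*w + 1) + 2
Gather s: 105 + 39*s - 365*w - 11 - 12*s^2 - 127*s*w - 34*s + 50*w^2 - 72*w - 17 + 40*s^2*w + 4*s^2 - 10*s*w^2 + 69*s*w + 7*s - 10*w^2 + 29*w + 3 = s^2*(40*w - 8) + s*(-10*w^2 - 58*w + 12) + 40*w^2 - 408*w + 80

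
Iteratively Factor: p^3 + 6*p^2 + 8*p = (p + 4)*(p^2 + 2*p) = p*(p + 4)*(p + 2)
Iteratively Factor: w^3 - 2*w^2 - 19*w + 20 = (w + 4)*(w^2 - 6*w + 5) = (w - 5)*(w + 4)*(w - 1)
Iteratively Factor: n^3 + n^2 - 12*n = (n - 3)*(n^2 + 4*n) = (n - 3)*(n + 4)*(n)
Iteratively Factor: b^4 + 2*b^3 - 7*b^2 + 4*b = (b + 4)*(b^3 - 2*b^2 + b) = b*(b + 4)*(b^2 - 2*b + 1) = b*(b - 1)*(b + 4)*(b - 1)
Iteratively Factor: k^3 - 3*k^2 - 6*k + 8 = (k + 2)*(k^2 - 5*k + 4) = (k - 4)*(k + 2)*(k - 1)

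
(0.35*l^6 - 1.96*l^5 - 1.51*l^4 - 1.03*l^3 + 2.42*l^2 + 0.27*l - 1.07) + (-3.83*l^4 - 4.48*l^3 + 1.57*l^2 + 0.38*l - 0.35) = 0.35*l^6 - 1.96*l^5 - 5.34*l^4 - 5.51*l^3 + 3.99*l^2 + 0.65*l - 1.42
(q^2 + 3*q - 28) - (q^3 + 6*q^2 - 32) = -q^3 - 5*q^2 + 3*q + 4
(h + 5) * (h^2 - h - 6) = h^3 + 4*h^2 - 11*h - 30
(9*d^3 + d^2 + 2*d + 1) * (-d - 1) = -9*d^4 - 10*d^3 - 3*d^2 - 3*d - 1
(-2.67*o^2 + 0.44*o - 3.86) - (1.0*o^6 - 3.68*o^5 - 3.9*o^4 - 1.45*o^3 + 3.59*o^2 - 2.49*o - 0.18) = -1.0*o^6 + 3.68*o^5 + 3.9*o^4 + 1.45*o^3 - 6.26*o^2 + 2.93*o - 3.68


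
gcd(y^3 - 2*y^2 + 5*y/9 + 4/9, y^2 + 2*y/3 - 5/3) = y - 1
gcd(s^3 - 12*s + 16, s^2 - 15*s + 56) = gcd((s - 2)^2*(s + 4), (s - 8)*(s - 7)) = 1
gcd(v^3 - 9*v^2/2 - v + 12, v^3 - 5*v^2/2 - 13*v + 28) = v^2 - 6*v + 8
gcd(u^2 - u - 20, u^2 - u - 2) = 1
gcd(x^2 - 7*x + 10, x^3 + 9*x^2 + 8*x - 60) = x - 2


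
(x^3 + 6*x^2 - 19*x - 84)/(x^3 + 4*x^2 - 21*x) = (x^2 - x - 12)/(x*(x - 3))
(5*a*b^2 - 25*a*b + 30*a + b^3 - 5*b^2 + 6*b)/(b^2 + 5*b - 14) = (5*a*b - 15*a + b^2 - 3*b)/(b + 7)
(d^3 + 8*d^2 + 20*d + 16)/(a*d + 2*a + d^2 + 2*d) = (d^2 + 6*d + 8)/(a + d)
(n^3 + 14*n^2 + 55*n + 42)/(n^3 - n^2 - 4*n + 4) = (n^3 + 14*n^2 + 55*n + 42)/(n^3 - n^2 - 4*n + 4)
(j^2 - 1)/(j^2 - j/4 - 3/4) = 4*(j + 1)/(4*j + 3)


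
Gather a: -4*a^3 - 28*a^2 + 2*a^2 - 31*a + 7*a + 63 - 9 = -4*a^3 - 26*a^2 - 24*a + 54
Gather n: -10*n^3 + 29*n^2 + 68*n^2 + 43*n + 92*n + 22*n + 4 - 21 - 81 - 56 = -10*n^3 + 97*n^2 + 157*n - 154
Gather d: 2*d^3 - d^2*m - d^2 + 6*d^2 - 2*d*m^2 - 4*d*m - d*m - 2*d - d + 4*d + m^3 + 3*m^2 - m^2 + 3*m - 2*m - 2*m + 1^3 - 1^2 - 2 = 2*d^3 + d^2*(5 - m) + d*(-2*m^2 - 5*m + 1) + m^3 + 2*m^2 - m - 2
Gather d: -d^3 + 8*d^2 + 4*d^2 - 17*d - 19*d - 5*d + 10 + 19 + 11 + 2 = -d^3 + 12*d^2 - 41*d + 42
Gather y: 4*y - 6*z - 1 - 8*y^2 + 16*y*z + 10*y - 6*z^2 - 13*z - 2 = -8*y^2 + y*(16*z + 14) - 6*z^2 - 19*z - 3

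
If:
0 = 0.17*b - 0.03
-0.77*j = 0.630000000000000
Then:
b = 0.18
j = -0.82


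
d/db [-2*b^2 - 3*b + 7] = -4*b - 3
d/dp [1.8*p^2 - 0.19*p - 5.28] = 3.6*p - 0.19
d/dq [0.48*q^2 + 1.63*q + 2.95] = 0.96*q + 1.63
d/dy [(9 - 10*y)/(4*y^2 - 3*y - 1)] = (40*y^2 - 72*y + 37)/(16*y^4 - 24*y^3 + y^2 + 6*y + 1)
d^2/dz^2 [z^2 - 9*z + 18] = 2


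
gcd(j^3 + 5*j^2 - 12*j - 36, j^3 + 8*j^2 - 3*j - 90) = j^2 + 3*j - 18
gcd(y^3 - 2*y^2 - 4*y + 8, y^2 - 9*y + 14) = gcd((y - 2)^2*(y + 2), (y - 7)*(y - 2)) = y - 2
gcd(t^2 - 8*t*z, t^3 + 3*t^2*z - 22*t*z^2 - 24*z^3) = 1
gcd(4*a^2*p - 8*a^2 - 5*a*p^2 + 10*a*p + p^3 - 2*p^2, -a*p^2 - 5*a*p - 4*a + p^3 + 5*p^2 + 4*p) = -a + p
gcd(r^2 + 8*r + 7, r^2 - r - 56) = r + 7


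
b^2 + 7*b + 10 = (b + 2)*(b + 5)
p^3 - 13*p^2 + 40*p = p*(p - 8)*(p - 5)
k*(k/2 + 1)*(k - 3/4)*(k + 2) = k^4/2 + 13*k^3/8 + k^2/2 - 3*k/2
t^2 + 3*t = t*(t + 3)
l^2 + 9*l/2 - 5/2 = (l - 1/2)*(l + 5)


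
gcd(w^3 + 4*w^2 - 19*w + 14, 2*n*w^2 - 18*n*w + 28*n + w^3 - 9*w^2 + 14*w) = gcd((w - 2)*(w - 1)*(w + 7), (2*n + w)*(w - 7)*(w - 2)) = w - 2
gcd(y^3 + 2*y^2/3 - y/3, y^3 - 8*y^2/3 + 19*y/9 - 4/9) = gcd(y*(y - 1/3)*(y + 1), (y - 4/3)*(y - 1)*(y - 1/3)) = y - 1/3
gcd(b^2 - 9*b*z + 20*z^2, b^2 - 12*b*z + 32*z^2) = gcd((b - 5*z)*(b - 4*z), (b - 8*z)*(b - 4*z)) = -b + 4*z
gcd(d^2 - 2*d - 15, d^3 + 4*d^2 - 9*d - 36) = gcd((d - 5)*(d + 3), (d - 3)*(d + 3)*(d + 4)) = d + 3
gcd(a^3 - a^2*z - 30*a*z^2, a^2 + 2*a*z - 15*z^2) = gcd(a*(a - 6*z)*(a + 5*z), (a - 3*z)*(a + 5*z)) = a + 5*z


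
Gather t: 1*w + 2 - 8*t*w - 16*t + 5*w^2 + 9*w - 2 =t*(-8*w - 16) + 5*w^2 + 10*w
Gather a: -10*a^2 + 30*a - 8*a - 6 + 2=-10*a^2 + 22*a - 4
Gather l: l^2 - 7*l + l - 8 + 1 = l^2 - 6*l - 7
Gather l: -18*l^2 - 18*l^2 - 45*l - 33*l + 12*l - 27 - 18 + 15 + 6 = -36*l^2 - 66*l - 24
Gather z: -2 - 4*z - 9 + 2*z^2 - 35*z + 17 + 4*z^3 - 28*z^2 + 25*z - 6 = 4*z^3 - 26*z^2 - 14*z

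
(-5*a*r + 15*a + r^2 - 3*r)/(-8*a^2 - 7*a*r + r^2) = (5*a*r - 15*a - r^2 + 3*r)/(8*a^2 + 7*a*r - r^2)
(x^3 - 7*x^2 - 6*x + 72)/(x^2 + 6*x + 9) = (x^2 - 10*x + 24)/(x + 3)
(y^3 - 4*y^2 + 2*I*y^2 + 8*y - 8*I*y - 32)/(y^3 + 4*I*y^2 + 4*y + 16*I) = (y - 4)/(y + 2*I)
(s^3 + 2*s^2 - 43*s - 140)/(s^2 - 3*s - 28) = s + 5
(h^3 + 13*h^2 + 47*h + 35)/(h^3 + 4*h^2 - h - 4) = (h^2 + 12*h + 35)/(h^2 + 3*h - 4)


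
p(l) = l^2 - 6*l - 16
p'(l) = 2*l - 6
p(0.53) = -18.90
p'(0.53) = -4.94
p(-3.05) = 11.60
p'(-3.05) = -12.10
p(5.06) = -20.76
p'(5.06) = 4.12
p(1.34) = -22.24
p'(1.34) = -3.32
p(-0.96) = -9.32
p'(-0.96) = -7.92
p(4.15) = -23.68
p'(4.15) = 2.30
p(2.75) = -24.94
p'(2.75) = -0.50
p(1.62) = -23.10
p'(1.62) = -2.76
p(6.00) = -16.00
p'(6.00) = 6.00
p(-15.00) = 299.00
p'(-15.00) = -36.00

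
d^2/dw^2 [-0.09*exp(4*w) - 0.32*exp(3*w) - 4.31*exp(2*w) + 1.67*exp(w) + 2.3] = (-1.44*exp(3*w) - 2.88*exp(2*w) - 17.24*exp(w) + 1.67)*exp(w)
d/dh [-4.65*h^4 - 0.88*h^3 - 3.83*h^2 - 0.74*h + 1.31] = -18.6*h^3 - 2.64*h^2 - 7.66*h - 0.74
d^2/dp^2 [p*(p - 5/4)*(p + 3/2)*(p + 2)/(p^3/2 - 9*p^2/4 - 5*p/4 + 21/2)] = 63*(16*p^3 - 108*p^2 + 198*p - 51)/(8*p^6 - 156*p^5 + 1266*p^4 - 5473*p^3 + 13293*p^2 - 17199*p + 9261)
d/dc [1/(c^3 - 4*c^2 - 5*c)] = (-3*c^2 + 8*c + 5)/(c^2*(-c^2 + 4*c + 5)^2)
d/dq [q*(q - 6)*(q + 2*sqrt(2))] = 3*q^2 - 12*q + 4*sqrt(2)*q - 12*sqrt(2)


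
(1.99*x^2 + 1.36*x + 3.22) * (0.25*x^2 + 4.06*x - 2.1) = 0.4975*x^4 + 8.4194*x^3 + 2.1476*x^2 + 10.2172*x - 6.762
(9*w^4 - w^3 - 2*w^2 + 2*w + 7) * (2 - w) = -9*w^5 + 19*w^4 - 6*w^2 - 3*w + 14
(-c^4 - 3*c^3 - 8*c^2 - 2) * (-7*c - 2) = 7*c^5 + 23*c^4 + 62*c^3 + 16*c^2 + 14*c + 4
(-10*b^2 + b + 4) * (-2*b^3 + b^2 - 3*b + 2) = 20*b^5 - 12*b^4 + 23*b^3 - 19*b^2 - 10*b + 8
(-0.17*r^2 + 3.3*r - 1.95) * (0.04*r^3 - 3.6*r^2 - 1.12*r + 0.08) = -0.0068*r^5 + 0.744*r^4 - 11.7676*r^3 + 3.3104*r^2 + 2.448*r - 0.156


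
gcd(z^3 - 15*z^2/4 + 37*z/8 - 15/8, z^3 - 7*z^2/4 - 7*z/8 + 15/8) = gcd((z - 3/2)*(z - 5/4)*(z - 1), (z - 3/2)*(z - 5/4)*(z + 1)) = z^2 - 11*z/4 + 15/8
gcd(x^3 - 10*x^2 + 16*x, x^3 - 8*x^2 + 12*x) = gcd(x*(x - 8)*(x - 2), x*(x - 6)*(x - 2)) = x^2 - 2*x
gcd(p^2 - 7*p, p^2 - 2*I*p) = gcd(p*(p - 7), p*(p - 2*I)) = p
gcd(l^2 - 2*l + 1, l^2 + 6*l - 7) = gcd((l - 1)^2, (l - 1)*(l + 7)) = l - 1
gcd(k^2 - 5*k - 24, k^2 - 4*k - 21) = k + 3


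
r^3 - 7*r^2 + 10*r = r*(r - 5)*(r - 2)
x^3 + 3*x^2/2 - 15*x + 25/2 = (x - 5/2)*(x - 1)*(x + 5)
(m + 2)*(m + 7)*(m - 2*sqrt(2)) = m^3 - 2*sqrt(2)*m^2 + 9*m^2 - 18*sqrt(2)*m + 14*m - 28*sqrt(2)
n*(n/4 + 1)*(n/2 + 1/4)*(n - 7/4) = n^4/8 + 11*n^3/32 - 47*n^2/64 - 7*n/16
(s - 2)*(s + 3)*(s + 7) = s^3 + 8*s^2 + s - 42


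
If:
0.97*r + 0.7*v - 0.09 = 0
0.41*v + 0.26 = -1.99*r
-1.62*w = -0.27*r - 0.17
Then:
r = -0.22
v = 0.43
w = 0.07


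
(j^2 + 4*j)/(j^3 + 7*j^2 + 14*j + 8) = j/(j^2 + 3*j + 2)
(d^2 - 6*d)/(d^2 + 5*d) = (d - 6)/(d + 5)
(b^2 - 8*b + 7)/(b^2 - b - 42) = (b - 1)/(b + 6)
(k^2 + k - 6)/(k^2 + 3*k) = (k - 2)/k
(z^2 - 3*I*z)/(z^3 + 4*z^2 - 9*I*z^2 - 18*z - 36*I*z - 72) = z/(z^2 + z*(4 - 6*I) - 24*I)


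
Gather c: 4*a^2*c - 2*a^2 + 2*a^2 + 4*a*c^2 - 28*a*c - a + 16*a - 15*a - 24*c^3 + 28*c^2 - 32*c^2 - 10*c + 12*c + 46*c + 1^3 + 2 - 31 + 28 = -24*c^3 + c^2*(4*a - 4) + c*(4*a^2 - 28*a + 48)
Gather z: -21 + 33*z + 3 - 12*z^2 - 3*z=-12*z^2 + 30*z - 18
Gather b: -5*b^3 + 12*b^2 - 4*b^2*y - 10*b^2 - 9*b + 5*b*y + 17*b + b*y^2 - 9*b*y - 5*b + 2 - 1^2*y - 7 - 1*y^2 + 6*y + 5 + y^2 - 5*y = -5*b^3 + b^2*(2 - 4*y) + b*(y^2 - 4*y + 3)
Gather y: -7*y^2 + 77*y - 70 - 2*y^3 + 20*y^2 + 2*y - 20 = -2*y^3 + 13*y^2 + 79*y - 90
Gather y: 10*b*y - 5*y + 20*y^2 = 20*y^2 + y*(10*b - 5)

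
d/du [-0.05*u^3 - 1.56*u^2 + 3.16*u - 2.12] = -0.15*u^2 - 3.12*u + 3.16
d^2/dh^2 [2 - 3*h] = 0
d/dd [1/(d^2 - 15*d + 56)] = (15 - 2*d)/(d^2 - 15*d + 56)^2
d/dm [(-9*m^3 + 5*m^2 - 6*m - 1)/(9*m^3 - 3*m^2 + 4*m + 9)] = 2*(-9*m^4 + 18*m^3 - 107*m^2 + 42*m - 25)/(81*m^6 - 54*m^5 + 81*m^4 + 138*m^3 - 38*m^2 + 72*m + 81)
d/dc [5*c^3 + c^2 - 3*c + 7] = 15*c^2 + 2*c - 3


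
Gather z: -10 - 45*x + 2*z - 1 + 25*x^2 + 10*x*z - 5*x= 25*x^2 - 50*x + z*(10*x + 2) - 11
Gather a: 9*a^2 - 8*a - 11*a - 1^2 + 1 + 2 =9*a^2 - 19*a + 2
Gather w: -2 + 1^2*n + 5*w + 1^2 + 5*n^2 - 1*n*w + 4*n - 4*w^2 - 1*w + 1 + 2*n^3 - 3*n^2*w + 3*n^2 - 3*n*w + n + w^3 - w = 2*n^3 + 8*n^2 + 6*n + w^3 - 4*w^2 + w*(-3*n^2 - 4*n + 3)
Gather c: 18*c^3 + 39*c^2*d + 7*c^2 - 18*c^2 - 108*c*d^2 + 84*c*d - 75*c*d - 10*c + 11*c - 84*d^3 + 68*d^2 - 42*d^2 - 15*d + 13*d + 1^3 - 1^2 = 18*c^3 + c^2*(39*d - 11) + c*(-108*d^2 + 9*d + 1) - 84*d^3 + 26*d^2 - 2*d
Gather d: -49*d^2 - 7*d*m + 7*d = -49*d^2 + d*(7 - 7*m)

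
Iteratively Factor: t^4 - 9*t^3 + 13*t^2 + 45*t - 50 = (t - 5)*(t^3 - 4*t^2 - 7*t + 10) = (t - 5)*(t + 2)*(t^2 - 6*t + 5) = (t - 5)^2*(t + 2)*(t - 1)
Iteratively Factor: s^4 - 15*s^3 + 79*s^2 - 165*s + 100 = (s - 4)*(s^3 - 11*s^2 + 35*s - 25) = (s - 4)*(s - 1)*(s^2 - 10*s + 25) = (s - 5)*(s - 4)*(s - 1)*(s - 5)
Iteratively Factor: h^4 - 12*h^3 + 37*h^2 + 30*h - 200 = (h - 5)*(h^3 - 7*h^2 + 2*h + 40) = (h - 5)*(h + 2)*(h^2 - 9*h + 20) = (h - 5)*(h - 4)*(h + 2)*(h - 5)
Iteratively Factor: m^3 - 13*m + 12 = (m - 1)*(m^2 + m - 12) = (m - 1)*(m + 4)*(m - 3)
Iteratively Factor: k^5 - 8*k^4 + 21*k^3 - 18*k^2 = (k - 3)*(k^4 - 5*k^3 + 6*k^2) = k*(k - 3)*(k^3 - 5*k^2 + 6*k) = k*(k - 3)^2*(k^2 - 2*k) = k*(k - 3)^2*(k - 2)*(k)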